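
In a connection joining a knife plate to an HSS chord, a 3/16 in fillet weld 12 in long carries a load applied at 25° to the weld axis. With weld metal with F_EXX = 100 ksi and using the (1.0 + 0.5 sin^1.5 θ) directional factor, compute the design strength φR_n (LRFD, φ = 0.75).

φR_n ≈ 81.4 kips

t_e = 0.707 × 0.1875 = 0.1326 in; A_we = 0.1326 × 12 = 1.591 in².
Directional factor: 1.0 + 0.5 sin^1.5(25°) = 1.137.
F_nw = 0.6 × 100 × 1.137 = 68.24 ksi.
φR_n = 0.75 × 68.24 × 1.591 = 81.42 kips.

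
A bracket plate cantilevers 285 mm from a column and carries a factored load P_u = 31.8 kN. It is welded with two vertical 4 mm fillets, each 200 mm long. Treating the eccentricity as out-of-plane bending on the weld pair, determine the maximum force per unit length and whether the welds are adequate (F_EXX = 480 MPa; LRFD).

L_w = 2 × 200 = 400 mm; section modulus (unit throat) S = 2 × L²/6 = 13330 mm².
Direct shear f_v = P/L_w = 31.8×10³/400 = 79.5 N/mm.
Moment M = P × e = 31.8×10³ × 285 = 9063000 N·mm; bending f_b = M/S = 679.7 N/mm.
f_max = √(f_v² + f_b²) = √(79.5² + 679.7²) = 684.4 N/mm.
φr_n = 0.75 × 0.6 × 480 × (0.707 × 4) = 610.8 N/mm → NOT adequate.

f_max ≈ 684 N/mm; NOT adequate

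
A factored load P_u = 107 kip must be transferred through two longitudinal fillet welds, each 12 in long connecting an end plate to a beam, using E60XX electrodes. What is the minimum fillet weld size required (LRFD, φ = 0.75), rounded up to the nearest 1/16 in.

E60XX → F_EXX = 60 ksi.
Total weld length L = 24 in.
Required throat t_e = P_u / (φ × 0.6 F_EXX × L) = 107 / (0.75 × 0.6 × 60 × 24) = 0.1651 in.
Required leg w = t_e / 0.707 = 0.2336 in → use 1/4 in.

w = 1/4 in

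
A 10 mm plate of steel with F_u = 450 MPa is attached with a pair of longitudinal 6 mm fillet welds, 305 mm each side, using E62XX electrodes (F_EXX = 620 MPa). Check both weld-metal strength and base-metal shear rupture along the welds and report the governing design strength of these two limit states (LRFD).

t_e = 0.707 × 6 = 4.242 mm; L = 610 mm.
Weld metal: φR_n = 0.75 × 0.6 × 620 × 4.242 × 610 × 10⁻³ = 721.9 kN.
Base metal (shear rupture): φR_n = 0.75 × 0.6 × 450 × 10 × 610 × 10⁻³ = 1235 kN.
Governing: weld metal.

φR_n ≈ 722 kN (weld metal governs)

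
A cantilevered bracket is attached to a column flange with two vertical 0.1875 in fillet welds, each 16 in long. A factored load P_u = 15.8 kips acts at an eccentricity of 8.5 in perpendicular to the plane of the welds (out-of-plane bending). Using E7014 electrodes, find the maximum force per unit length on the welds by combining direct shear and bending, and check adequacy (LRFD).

E70XX → F_EXX = 70 ksi.
L_w = 2 × 16 = 32 in; section modulus (unit throat) S = 2 × L²/6 = 85.33 in².
Direct shear f_v = P/L_w = 15.8/32 = 0.4938 kip/in.
Moment M = P × e = 15.8 × 8.5 = 134.3 kip·in; bending f_b = M/S = 1.574 kip/in.
f_max = √(f_v² + f_b²) = √(0.4938² + 1.574²) = 1.649 kip/in.
φr_n = 0.75 × 0.6 × 70 × (0.707 × 0.1875) = 4.176 kip/in → adequate.

f_max ≈ 1.65 kip/in; adequate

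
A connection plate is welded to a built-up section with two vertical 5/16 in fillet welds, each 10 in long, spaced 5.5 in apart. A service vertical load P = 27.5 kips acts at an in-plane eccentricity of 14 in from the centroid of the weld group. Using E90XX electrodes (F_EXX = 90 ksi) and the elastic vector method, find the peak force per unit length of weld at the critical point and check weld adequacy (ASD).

Total weld length L_w = 20 in. Treat welds as unit-width lines.
Polar moment about centroid: J = 2[d³/12 + d(b/2)²] = 2[10³/12 + 10×2.75²] = 317.9 in³.
Direct shear f_v = P/L_w = 27.5 / 20 = 1.375 kip/in (vertical).
Torsion M = P·e = 27.5 × 14 = 385 kip·in.
Critical point at (x, y) = (2.75, 5) from centroid. f_tx = M·y/J = 6.055 kip/in; f_ty = M·x/J = 3.33 kip/in.
Resultant f_max = √[f_tx² + (f_v + f_ty)²] = √[6.055² + (1.375 + 3.33)²] = 7.668 kip/in.
Capacity per unit length: r_n/Ω = (1/2.0) × 0.6 × 90 × (0.707 × 0.3125) = 5.965 kip/in.
7.668 > 5.965 → NOT adequate.

f_max ≈ 7.67 kip/in; NOT adequate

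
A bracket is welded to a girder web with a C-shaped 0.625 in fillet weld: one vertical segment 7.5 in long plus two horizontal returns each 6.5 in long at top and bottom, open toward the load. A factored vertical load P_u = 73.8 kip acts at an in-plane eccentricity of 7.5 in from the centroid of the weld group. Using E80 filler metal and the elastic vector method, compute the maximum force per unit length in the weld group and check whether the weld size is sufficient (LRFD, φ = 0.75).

f_max ≈ 13.2 kip/in; adequate

E80XX → F_EXX = 80 ksi.
Total weld length L_w = 20.5 in. Treat welds as unit-width lines.
Centroid: x̄ = 2×6.5×3.25 / 20.5 = 2.061 in from the vertical weld.
Polar moment about centroid: J = I_x + I_y = [7.5³/12 + 2×6.5×3.75²] + [7.5×2.061² + 2(6.5³/12 + 6.5×1.189²)] = 314 in³.
Direct shear f_v = P/L_w = 73.8 / 20.5 = 3.6 kip/in (vertical).
Torsion M = P·e = 73.8 × 7.5 = 553.5 kip·in.
Critical point at (x, y) = (4.439, 3.75) from centroid. f_tx = M·y/J = 6.611 kip/in; f_ty = M·x/J = 7.825 kip/in.
Resultant f_max = √[f_tx² + (f_v + f_ty)²] = √[6.611² + (3.6 + 7.825)²] = 13.2 kip/in.
Capacity per unit length: φr_n = 0.75 × 0.6 × 80 × (0.707 × 0.625) = 15.91 kip/in.
13.2 ≤ 15.91 → adequate.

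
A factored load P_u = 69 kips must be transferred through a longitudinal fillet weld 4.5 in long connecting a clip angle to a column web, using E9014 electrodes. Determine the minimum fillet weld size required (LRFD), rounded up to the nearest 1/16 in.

E90XX → F_EXX = 90 ksi.
Total weld length L = 4.5 in.
Required throat t_e = P_u / (φ × 0.6 F_EXX × L) = 69 / (0.75 × 0.6 × 90 × 4.5) = 0.3786 in.
Required leg w = t_e / 0.707 = 0.5355 in → use 9/16 in.

w = 9/16 in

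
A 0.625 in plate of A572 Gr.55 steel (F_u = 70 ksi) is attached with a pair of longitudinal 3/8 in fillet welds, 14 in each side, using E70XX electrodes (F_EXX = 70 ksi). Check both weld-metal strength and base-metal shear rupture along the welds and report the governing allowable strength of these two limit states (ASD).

R_n/Ω ≈ 156 kips (weld metal governs)

t_e = 0.707 × 0.375 = 0.2651 in; L = 28 in.
Weld metal: R_n/Ω = (1/2.0) × 0.6 × 70 × 0.2651 × 28 = 155.9 kips.
Base metal (shear rupture): R_n/Ω = (1/2.0) × 0.6 × 70 × 0.625 × 28 = 367.5 kips.
Governing: weld metal.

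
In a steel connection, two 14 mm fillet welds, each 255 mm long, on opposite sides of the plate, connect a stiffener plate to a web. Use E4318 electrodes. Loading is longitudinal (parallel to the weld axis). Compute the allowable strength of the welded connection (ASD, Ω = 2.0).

R_n/Ω ≈ 651 kN

E43XX → F_EXX = 430 MPa.
Effective throat t_e = 0.707 × 14 = 9.898 mm.
Total length L = 510 mm; A_we = 9.898 × 510 = 5048 mm².
F_nw = 0.6 F_EXX = 0.6 × 430 = 258 MPa.
R_n = 258 × 5048 × 10⁻³ = 1302 kN; R_n/Ω = 1302/2.0 = 651.2 kN.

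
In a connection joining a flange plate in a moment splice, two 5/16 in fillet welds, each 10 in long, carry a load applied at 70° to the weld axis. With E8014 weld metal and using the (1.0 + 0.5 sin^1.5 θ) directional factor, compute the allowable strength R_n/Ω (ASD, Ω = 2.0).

R_n/Ω ≈ 154 kips

E80XX → F_EXX = 80 ksi.
t_e = 0.707 × 0.3125 = 0.2209 in; A_we = 0.2209 × 20 = 4.419 in².
Directional factor: 1.0 + 0.5 sin^1.5(70°) = 1.455.
F_nw = 0.6 × 80 × 1.455 = 69.86 ksi.
R_n/Ω = (69.86 × 4.419) / 2.0 = 154.4 kips.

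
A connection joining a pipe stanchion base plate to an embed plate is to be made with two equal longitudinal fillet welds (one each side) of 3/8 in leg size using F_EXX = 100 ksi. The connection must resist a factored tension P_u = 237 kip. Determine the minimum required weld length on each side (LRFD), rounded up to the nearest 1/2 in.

Throat t_e = 0.707 × 0.375 = 0.2651 in.
φr_n = 0.75 × 0.6 × 100 × 0.2651 = 11.93 kip/in.
L_req = P_u / φr_n = 237 / 11.93 = 19.86 in total.
Per side: 19.86 / 2 = 9.932 in.
Round up → use L = 10 in on each side.

L = 10 in on each side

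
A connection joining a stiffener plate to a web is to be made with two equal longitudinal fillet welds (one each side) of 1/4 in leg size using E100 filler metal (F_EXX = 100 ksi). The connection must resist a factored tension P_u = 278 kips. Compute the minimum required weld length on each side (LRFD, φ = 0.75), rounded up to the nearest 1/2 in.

Throat t_e = 0.707 × 0.25 = 0.1767 in.
φr_n = 0.75 × 0.6 × 100 × 0.1767 = 7.954 kips/in.
L_req = P_u / φr_n = 278 / 7.954 = 34.95 in total.
Per side: 34.95 / 2 = 17.48 in.
Round up → use L = 17.5 in on each side.

L = 17.5 in on each side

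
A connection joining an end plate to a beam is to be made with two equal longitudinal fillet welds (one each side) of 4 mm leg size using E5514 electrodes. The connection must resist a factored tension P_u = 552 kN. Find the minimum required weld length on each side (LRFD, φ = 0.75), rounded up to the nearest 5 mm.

E55XX → F_EXX = 550 MPa.
Throat t_e = 0.707 × 4 = 2.828 mm.
φr_n = 0.75 × 0.6 × 550 × 2.828 × 10⁻³ = 0.6999 kN/mm.
L_req = P_u / φr_n = 552 / 0.6999 = 788.7 mm total.
Per side: 788.7 / 2 = 394.3 mm.
Round up → use L = 395 mm on each side.

L = 395 mm on each side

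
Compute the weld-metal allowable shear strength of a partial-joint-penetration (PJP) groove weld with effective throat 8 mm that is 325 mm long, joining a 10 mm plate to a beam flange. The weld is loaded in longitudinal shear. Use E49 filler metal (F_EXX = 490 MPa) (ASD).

Effective throat (given) t_e = 8 mm.
A_we = 8 × 325 = 2600 mm².
F_nw = 0.6 F_EXX = 294 MPa.
R_n/Ω = (294 × 2600) / 2.0 × 10⁻³ = 382.2 kN.

R_n/Ω ≈ 382 kN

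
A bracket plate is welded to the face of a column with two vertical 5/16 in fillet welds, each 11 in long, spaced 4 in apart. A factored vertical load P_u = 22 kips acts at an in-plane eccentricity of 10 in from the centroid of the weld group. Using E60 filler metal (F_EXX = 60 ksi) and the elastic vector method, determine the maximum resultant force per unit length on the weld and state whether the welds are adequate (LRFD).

Total weld length L_w = 22 in. Treat welds as unit-width lines.
Polar moment about centroid: J = 2[d³/12 + d(b/2)²] = 2[11³/12 + 11×2²] = 309.8 in³.
Direct shear f_v = P/L_w = 22 / 22 = 1 kip/in (vertical).
Torsion M = P·e = 22 × 10 = 220 kip·in.
Critical point at (x, y) = (2, 5.5) from centroid. f_tx = M·y/J = 3.905 kip/in; f_ty = M·x/J = 1.42 kip/in.
Resultant f_max = √[f_tx² + (f_v + f_ty)²] = √[3.905² + (1 + 1.42)²] = 4.594 kip/in.
Capacity per unit length: φr_n = 0.75 × 0.6 × 60 × (0.707 × 0.3125) = 5.965 kip/in.
4.594 ≤ 5.965 → adequate.

f_max ≈ 4.59 kip/in; adequate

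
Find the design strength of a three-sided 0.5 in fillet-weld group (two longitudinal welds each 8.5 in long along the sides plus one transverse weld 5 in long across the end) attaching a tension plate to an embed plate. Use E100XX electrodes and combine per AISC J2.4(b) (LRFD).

φR_n ≈ 350 kips

E100XX → F_EXX = 100 ksi.
t_e = 0.707 × 0.5 = 0.3535 in.
R_nwl = 0.6 × 100 × 0.3535 × 17 = 360.6 kips (longitudinal, 2 welds).
R_nwt = 0.6 × 100 × 0.3535 × 5 = 106 kips (transverse, base value).
(i) R_nwl + R_nwt = 466.6 kips; (ii) 0.85 R_nwl + 1.5 R_nwt = 465.6 kips.
R_n = max = 466.6 kips [governs: (i)]; φR_n = 350 kips.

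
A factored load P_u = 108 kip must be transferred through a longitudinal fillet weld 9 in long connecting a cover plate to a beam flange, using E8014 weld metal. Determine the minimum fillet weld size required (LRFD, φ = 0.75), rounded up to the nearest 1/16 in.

w = 1/2 in

E80XX → F_EXX = 80 ksi.
Total weld length L = 9 in.
Required throat t_e = P_u / (φ × 0.6 F_EXX × L) = 108 / (0.75 × 0.6 × 80 × 9) = 0.3333 in.
Required leg w = t_e / 0.707 = 0.4715 in → use 1/2 in.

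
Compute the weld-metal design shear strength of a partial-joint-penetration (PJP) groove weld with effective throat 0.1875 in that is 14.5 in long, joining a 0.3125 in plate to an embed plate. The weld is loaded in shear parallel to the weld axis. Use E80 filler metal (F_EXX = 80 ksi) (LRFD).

φR_n ≈ 97.9 kips

Effective throat (given) t_e = 0.1875 in.
A_we = 0.1875 × 14.5 = 2.719 in².
F_nw = 0.6 F_EXX = 48 ksi.
φR_n = 0.75 × 48 × 2.719 = 97.88 kips.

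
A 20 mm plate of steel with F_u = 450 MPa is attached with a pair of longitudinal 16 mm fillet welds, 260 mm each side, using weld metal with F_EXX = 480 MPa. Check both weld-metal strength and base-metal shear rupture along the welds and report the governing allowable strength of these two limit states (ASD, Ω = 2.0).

t_e = 0.707 × 16 = 11.31 mm; L = 520 mm.
Weld metal: R_n/Ω = (1/2.0) × 0.6 × 480 × 11.31 × 520 × 10⁻³ = 847 kN.
Base metal (shear rupture): R_n/Ω = (1/2.0) × 0.6 × 450 × 20 × 520 × 10⁻³ = 1404 kN.
Governing: weld metal.

R_n/Ω ≈ 847 kN (weld metal governs)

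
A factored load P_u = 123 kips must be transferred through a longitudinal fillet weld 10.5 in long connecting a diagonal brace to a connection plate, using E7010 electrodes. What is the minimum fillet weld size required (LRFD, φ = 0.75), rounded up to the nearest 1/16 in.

w = 9/16 in

E70XX → F_EXX = 70 ksi.
Total weld length L = 10.5 in.
Required throat t_e = P_u / (φ × 0.6 F_EXX × L) = 123 / (0.75 × 0.6 × 70 × 10.5) = 0.3719 in.
Required leg w = t_e / 0.707 = 0.526 in → use 9/16 in.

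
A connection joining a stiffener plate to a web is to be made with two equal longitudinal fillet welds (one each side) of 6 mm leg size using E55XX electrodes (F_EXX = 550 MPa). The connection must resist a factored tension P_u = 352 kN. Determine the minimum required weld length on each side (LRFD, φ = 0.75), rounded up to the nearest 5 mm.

L = 170 mm on each side

Throat t_e = 0.707 × 6 = 4.242 mm.
φr_n = 0.75 × 0.6 × 550 × 4.242 × 10⁻³ = 1.05 kN/mm.
L_req = P_u / φr_n = 352 / 1.05 = 335.3 mm total.
Per side: 335.3 / 2 = 167.6 mm.
Round up → use L = 170 mm on each side.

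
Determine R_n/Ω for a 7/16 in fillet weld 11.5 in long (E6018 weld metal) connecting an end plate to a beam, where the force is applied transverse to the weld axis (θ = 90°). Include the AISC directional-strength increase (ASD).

E60XX → F_EXX = 60 ksi.
t_e = 0.707 × 0.4375 = 0.3093 in; A_we = 0.3093 × 11.5 = 3.557 in².
Directional factor: 1.0 + 0.5 sin^1.5(90°) = 1.5.
F_nw = 0.6 × 60 × 1.5 = 54 ksi.
R_n/Ω = (54 × 3.557) / 2.0 = 96.04 kip.

R_n/Ω ≈ 96 kip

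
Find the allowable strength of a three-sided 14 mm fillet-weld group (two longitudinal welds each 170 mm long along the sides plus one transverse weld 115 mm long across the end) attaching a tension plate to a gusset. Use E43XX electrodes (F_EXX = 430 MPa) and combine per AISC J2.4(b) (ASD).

R_n/Ω ≈ 589 kN

t_e = 0.707 × 14 = 9.898 mm.
R_nwl = 0.6 × 430 × 9.898 × 340 × 10⁻³ = 868.3 kN (longitudinal, 2 welds).
R_nwt = 0.6 × 430 × 9.898 × 115 × 10⁻³ = 293.7 kN (transverse, base value).
(i) R_nwl + R_nwt = 1162 kN; (ii) 0.85 R_nwl + 1.5 R_nwt = 1179 kN.
R_n = max = 1179 kN [governs: (ii)]; R_n/Ω = 589.3 kN.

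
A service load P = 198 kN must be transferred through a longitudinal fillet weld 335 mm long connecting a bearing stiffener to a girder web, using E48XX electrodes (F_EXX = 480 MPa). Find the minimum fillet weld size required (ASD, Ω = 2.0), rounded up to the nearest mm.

w = 6 mm

Total weld length L = 335 mm.
Required throat t_e = P × Ω / (0.6 F_EXX × L) = 198 × 2.0 / (0.6 × 480 × 335 × 10⁻³) = 4.104 mm.
Required leg w = t_e / 0.707 = 5.805 mm → use 6 mm.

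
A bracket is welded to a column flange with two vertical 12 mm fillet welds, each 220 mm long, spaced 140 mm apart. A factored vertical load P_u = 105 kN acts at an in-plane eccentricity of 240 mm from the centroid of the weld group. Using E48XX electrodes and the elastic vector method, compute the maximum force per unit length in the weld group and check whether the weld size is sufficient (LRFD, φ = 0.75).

f_max ≈ 985 N/mm; adequate

E48XX → F_EXX = 480 MPa.
Total weld length L_w = 440 mm. Treat welds as unit-width lines.
Polar moment about centroid: J = 2[d³/12 + d(b/2)²] = 2[220³/12 + 220×70²] = 3931000 mm³.
Direct shear f_v = P/L_w = 105×10³ / 440 = 238.6 N/mm (vertical).
Torsion M = P·e = 105×10³ × 240 = 25200000 N·mm.
Critical point at (x, y) = (70, 110) from centroid. f_tx = M·y/J = 705.2 N/mm; f_ty = M·x/J = 448.8 N/mm.
Resultant f_max = √[f_tx² + (f_v + f_ty)²] = √[705.2² + (238.6 + 448.8)²] = 984.8 N/mm.
Capacity per unit length: φr_n = 0.75 × 0.6 × 480 × (0.707 × 12) = 1833 N/mm.
984.8 ≤ 1833 → adequate.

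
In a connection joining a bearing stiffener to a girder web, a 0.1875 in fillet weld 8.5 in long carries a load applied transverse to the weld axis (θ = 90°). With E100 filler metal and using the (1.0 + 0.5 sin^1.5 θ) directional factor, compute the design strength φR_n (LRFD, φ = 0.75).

φR_n ≈ 76.1 kip

E100XX → F_EXX = 100 ksi.
t_e = 0.707 × 0.1875 = 0.1326 in; A_we = 0.1326 × 8.5 = 1.127 in².
Directional factor: 1.0 + 0.5 sin^1.5(90°) = 1.5.
F_nw = 0.6 × 100 × 1.5 = 90 ksi.
φR_n = 0.75 × 90 × 1.127 = 76.06 kip.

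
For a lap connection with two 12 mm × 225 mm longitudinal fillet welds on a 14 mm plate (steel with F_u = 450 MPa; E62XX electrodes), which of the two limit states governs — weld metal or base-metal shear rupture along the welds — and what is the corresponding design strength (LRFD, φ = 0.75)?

E62XX → F_EXX = 620 MPa.
t_e = 0.707 × 12 = 8.484 mm; L = 450 mm.
Weld metal: φR_n = 0.75 × 0.6 × 620 × 8.484 × 450 × 10⁻³ = 1065 kN.
Base metal (shear rupture): φR_n = 0.75 × 0.6 × 450 × 14 × 450 × 10⁻³ = 1276 kN.
Governing: weld metal.

φR_n ≈ 1070 kN (weld metal governs)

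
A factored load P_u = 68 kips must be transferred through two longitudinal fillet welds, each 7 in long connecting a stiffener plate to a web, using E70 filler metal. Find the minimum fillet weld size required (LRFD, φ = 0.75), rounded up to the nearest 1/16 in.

w = 1/4 in

E70XX → F_EXX = 70 ksi.
Total weld length L = 14 in.
Required throat t_e = P_u / (φ × 0.6 F_EXX × L) = 68 / (0.75 × 0.6 × 70 × 14) = 0.1542 in.
Required leg w = t_e / 0.707 = 0.2181 in → use 1/4 in.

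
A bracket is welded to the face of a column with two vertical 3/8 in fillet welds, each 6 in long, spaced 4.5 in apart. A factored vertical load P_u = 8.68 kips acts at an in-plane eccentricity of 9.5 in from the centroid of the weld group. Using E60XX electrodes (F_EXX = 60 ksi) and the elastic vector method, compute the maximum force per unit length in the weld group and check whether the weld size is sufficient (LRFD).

Total weld length L_w = 12 in. Treat welds as unit-width lines.
Polar moment about centroid: J = 2[d³/12 + d(b/2)²] = 2[6³/12 + 6×2.25²] = 96.75 in³.
Direct shear f_v = P/L_w = 8.68 / 12 = 0.7233 kip/in (vertical).
Torsion M = P·e = 8.68 × 9.5 = 82.46 kip·in.
Critical point at (x, y) = (2.25, 3) from centroid. f_tx = M·y/J = 2.557 kip/in; f_ty = M·x/J = 1.918 kip/in.
Resultant f_max = √[f_tx² + (f_v + f_ty)²] = √[2.557² + (0.7233 + 1.918)²] = 3.676 kip/in.
Capacity per unit length: φr_n = 0.75 × 0.6 × 60 × (0.707 × 0.375) = 7.158 kip/in.
3.676 ≤ 7.158 → adequate.

f_max ≈ 3.68 kip/in; adequate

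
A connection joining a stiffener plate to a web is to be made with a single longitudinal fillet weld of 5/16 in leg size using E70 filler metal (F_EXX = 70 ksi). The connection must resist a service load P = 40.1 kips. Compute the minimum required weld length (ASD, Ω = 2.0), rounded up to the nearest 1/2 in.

L = 9 in

Throat t_e = 0.707 × 0.3125 = 0.2209 in.
r_n/Ω = (0.6 × 70 × 0.2209) / 2.0 = 4.64 kip/in.
L_req = P / (r_n/Ω) = 40.1 / 4.64 = 8.643 in total.
Round up → use L = 9 in.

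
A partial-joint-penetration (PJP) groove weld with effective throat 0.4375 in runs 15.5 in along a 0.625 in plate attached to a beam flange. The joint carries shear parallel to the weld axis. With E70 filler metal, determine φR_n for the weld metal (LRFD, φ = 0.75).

E70XX → F_EXX = 70 ksi.
Effective throat (given) t_e = 0.4375 in.
A_we = 0.4375 × 15.5 = 6.781 in².
F_nw = 0.6 F_EXX = 42 ksi.
φR_n = 0.75 × 42 × 6.781 = 213.6 kips.

φR_n ≈ 214 kips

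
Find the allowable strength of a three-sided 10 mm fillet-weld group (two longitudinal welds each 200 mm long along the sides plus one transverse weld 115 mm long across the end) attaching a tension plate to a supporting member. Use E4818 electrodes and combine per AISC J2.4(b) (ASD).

R_n/Ω ≈ 524 kN

E48XX → F_EXX = 480 MPa.
t_e = 0.707 × 10 = 7.07 mm.
R_nwl = 0.6 × 480 × 7.07 × 400 × 10⁻³ = 814.5 kN (longitudinal, 2 welds).
R_nwt = 0.6 × 480 × 7.07 × 115 × 10⁻³ = 234.2 kN (transverse, base value).
(i) R_nwl + R_nwt = 1049 kN; (ii) 0.85 R_nwl + 1.5 R_nwt = 1044 kN.
R_n = max = 1049 kN [governs: (i)]; R_n/Ω = 524.3 kN.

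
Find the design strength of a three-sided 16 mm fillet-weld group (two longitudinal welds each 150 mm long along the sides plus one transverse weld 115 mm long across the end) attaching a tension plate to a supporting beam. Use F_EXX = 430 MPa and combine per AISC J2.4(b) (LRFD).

φR_n ≈ 936 kN

t_e = 0.707 × 16 = 11.31 mm.
R_nwl = 0.6 × 430 × 11.31 × 300 × 10⁻³ = 875.5 kN (longitudinal, 2 welds).
R_nwt = 0.6 × 430 × 11.31 × 115 × 10⁻³ = 335.6 kN (transverse, base value).
(i) R_nwl + R_nwt = 1211 kN; (ii) 0.85 R_nwl + 1.5 R_nwt = 1248 kN.
R_n = max = 1248 kN [governs: (ii)]; φR_n = 935.7 kN.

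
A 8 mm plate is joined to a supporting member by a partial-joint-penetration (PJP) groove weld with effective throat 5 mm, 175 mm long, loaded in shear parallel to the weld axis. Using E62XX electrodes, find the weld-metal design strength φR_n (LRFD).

E62XX → F_EXX = 620 MPa.
Effective throat (given) t_e = 5 mm.
A_we = 5 × 175 = 875 mm².
F_nw = 0.6 F_EXX = 372 MPa.
φR_n = 0.75 × 372 × 875 × 10⁻³ = 244.1 kN.

φR_n ≈ 244 kN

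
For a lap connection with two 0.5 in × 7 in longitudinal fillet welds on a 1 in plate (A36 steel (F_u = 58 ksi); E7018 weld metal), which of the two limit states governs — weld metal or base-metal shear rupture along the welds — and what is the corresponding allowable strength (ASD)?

E70XX → F_EXX = 70 ksi.
t_e = 0.707 × 0.5 = 0.3535 in; L = 14 in.
Weld metal: R_n/Ω = (1/2.0) × 0.6 × 70 × 0.3535 × 14 = 103.9 kip.
Base metal (shear rupture): R_n/Ω = (1/2.0) × 0.6 × 58 × 1 × 14 = 243.6 kip.
Governing: weld metal.

R_n/Ω ≈ 104 kip (weld metal governs)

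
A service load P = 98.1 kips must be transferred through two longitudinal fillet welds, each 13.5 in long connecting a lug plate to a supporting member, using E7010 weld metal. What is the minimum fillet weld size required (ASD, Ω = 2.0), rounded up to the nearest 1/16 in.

w = 1/4 in

E70XX → F_EXX = 70 ksi.
Total weld length L = 27 in.
Required throat t_e = P × Ω / (0.6 F_EXX × L) = 98.1 × 2.0 / (0.6 × 70 × 27) = 0.173 in.
Required leg w = t_e / 0.707 = 0.2447 in → use 1/4 in.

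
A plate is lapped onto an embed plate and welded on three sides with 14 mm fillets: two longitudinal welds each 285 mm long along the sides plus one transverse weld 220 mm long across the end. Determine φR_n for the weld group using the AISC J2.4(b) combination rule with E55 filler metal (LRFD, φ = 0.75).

φR_n ≈ 2000 kN

E55XX → F_EXX = 550 MPa.
t_e = 0.707 × 14 = 9.898 mm.
R_nwl = 0.6 × 550 × 9.898 × 570 × 10⁻³ = 1862 kN (longitudinal, 2 welds).
R_nwt = 0.6 × 550 × 9.898 × 220 × 10⁻³ = 718.6 kN (transverse, base value).
(i) R_nwl + R_nwt = 2580 kN; (ii) 0.85 R_nwl + 1.5 R_nwt = 2660 kN.
R_n = max = 2660 kN [governs: (ii)]; φR_n = 1995 kN.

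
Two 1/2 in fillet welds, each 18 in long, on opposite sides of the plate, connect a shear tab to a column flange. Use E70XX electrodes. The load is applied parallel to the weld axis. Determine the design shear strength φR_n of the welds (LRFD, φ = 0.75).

E70XX → F_EXX = 70 ksi.
Effective throat t_e = 0.707 × 0.5 = 0.3535 in.
Total length L = 36 in; A_we = 0.3535 × 36 = 12.73 in².
F_nw = 0.6 F_EXX = 0.6 × 70 = 42 ksi.
φR_n = 0.75 × 42 × 12.73 = 400.9 kips.

φR_n ≈ 401 kips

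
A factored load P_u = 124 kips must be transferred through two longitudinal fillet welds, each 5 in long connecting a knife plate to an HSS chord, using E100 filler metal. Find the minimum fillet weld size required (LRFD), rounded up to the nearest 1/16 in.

E100XX → F_EXX = 100 ksi.
Total weld length L = 10 in.
Required throat t_e = P_u / (φ × 0.6 F_EXX × L) = 124 / (0.75 × 0.6 × 100 × 10) = 0.2756 in.
Required leg w = t_e / 0.707 = 0.3898 in → use 7/16 in.

w = 7/16 in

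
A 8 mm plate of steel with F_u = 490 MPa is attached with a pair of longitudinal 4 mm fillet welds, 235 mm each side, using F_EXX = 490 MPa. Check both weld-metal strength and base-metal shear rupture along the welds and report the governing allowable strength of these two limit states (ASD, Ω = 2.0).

t_e = 0.707 × 4 = 2.828 mm; L = 470 mm.
Weld metal: R_n/Ω = (1/2.0) × 0.6 × 490 × 2.828 × 470 × 10⁻³ = 195.4 kN.
Base metal (shear rupture): R_n/Ω = (1/2.0) × 0.6 × 490 × 8 × 470 × 10⁻³ = 552.7 kN.
Governing: weld metal.

R_n/Ω ≈ 195 kN (weld metal governs)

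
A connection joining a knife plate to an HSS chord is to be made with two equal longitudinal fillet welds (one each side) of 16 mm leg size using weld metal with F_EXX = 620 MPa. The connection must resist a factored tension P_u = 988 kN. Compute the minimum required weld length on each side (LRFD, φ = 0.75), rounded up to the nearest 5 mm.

L = 160 mm on each side

Throat t_e = 0.707 × 16 = 11.31 mm.
φr_n = 0.75 × 0.6 × 620 × 11.31 × 10⁻³ = 3.156 kN/mm.
L_req = P_u / φr_n = 988 / 3.156 = 313 mm total.
Per side: 313 / 2 = 156.5 mm.
Round up → use L = 160 mm on each side.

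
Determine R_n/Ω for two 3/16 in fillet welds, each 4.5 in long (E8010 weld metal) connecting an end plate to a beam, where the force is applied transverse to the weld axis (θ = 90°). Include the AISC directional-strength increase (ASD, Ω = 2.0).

R_n/Ω ≈ 43 kip

E80XX → F_EXX = 80 ksi.
t_e = 0.707 × 0.1875 = 0.1326 in; A_we = 0.1326 × 9 = 1.193 in².
Directional factor: 1.0 + 0.5 sin^1.5(90°) = 1.5.
F_nw = 0.6 × 80 × 1.5 = 72 ksi.
R_n/Ω = (72 × 1.193) / 2.0 = 42.95 kip.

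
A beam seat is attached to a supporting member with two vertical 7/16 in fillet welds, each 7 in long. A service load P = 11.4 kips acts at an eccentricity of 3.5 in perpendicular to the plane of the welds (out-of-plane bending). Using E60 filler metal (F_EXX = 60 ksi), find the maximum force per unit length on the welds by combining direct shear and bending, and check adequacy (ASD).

L_w = 2 × 7 = 14 in; section modulus (unit throat) S = 2 × L²/6 = 16.33 in².
Direct shear f_v = P/L_w = 11.4/14 = 0.8143 kip/in.
Moment M = P × e = 11.4 × 3.5 = 39.9 kip·in; bending f_b = M/S = 2.443 kip/in.
f_max = √(f_v² + f_b²) = √(0.8143² + 2.443²) = 2.575 kip/in.
r_n/Ω = (1/2.0) × 0.6 × 60 × (0.707 × 0.4375) = 5.568 kip/in → adequate.

f_max ≈ 2.57 kip/in; adequate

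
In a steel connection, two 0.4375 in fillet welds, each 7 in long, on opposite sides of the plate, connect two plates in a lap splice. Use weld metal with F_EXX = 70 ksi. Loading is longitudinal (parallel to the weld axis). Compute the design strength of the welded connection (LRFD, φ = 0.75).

φR_n ≈ 136 kips

Effective throat t_e = 0.707 × 0.4375 = 0.3093 in.
Total length L = 14 in; A_we = 0.3093 × 14 = 4.33 in².
F_nw = 0.6 F_EXX = 0.6 × 70 = 42 ksi.
φR_n = 0.75 × 42 × 4.33 = 136.4 kips.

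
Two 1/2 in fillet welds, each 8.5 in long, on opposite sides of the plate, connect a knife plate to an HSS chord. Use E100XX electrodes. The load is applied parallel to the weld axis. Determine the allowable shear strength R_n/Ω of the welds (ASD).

R_n/Ω ≈ 180 kip

E100XX → F_EXX = 100 ksi.
Effective throat t_e = 0.707 × 0.5 = 0.3535 in.
Total length L = 17 in; A_we = 0.3535 × 17 = 6.01 in².
F_nw = 0.6 F_EXX = 0.6 × 100 = 60 ksi.
R_n = 60 × 6.01 = 360.6 kip; R_n/Ω = 360.6/2.0 = 180.3 kip.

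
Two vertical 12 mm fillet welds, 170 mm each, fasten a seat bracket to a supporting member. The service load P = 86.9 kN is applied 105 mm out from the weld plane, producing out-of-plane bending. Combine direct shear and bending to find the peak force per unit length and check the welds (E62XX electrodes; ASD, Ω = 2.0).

f_max ≈ 981 N/mm; adequate

E62XX → F_EXX = 620 MPa.
L_w = 2 × 170 = 340 mm; section modulus (unit throat) S = 2 × L²/6 = 9633 mm².
Direct shear f_v = P/L_w = 86.9×10³/340 = 255.6 N/mm.
Moment M = P × e = 86.9×10³ × 105 = 9124500 N·mm; bending f_b = M/S = 947.2 N/mm.
f_max = √(f_v² + f_b²) = √(255.6² + 947.2²) = 981.1 N/mm.
r_n/Ω = (1/2.0) × 0.6 × 620 × (0.707 × 12) = 1578 N/mm → adequate.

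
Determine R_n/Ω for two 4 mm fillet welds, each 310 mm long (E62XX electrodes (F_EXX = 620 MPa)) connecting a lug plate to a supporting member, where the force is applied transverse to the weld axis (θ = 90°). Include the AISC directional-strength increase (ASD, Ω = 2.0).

R_n/Ω ≈ 489 kN

t_e = 0.707 × 4 = 2.828 mm; A_we = 2.828 × 620 = 1753 mm².
Directional factor: 1.0 + 0.5 sin^1.5(90°) = 1.5.
F_nw = 0.6 × 620 × 1.5 = 558 MPa.
R_n/Ω = (558 × 1753) / 2.0 × 10⁻³ = 489.2 kN.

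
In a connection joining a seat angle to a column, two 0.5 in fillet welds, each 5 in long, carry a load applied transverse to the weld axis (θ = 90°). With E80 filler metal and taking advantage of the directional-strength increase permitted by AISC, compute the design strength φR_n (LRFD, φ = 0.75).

φR_n ≈ 191 kip

E80XX → F_EXX = 80 ksi.
t_e = 0.707 × 0.5 = 0.3535 in; A_we = 0.3535 × 10 = 3.535 in².
Directional factor: 1.0 + 0.5 sin^1.5(90°) = 1.5.
F_nw = 0.6 × 80 × 1.5 = 72 ksi.
φR_n = 0.75 × 72 × 3.535 = 190.9 kip.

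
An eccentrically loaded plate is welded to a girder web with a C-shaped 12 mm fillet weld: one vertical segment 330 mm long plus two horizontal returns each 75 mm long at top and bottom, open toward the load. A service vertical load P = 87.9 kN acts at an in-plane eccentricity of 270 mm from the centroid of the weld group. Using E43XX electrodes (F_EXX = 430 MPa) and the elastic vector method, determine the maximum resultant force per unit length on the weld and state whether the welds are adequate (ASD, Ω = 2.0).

f_max ≈ 663 N/mm; adequate

Total weld length L_w = 480 mm. Treat welds as unit-width lines.
Centroid: x̄ = 2×75×37.5 / 480 = 11.72 mm from the vertical weld.
Polar moment about centroid: J = I_x + I_y = [330³/12 + 2×75×165²] + [330×11.72² + 2(75³/12 + 75×25.78²)] = 7294000 mm³.
Direct shear f_v = P/L_w = 87.9×10³ / 480 = 183.1 N/mm (vertical).
Torsion M = P·e = 87.9×10³ × 270 = 23733000 N·mm.
Critical point at (x, y) = (63.28, 165) from centroid. f_tx = M·y/J = 536.9 N/mm; f_ty = M·x/J = 205.9 N/mm.
Resultant f_max = √[f_tx² + (f_v + f_ty)²] = √[536.9² + (183.1 + 205.9)²] = 663 N/mm.
Capacity per unit length: r_n/Ω = (1/2.0) × 0.6 × 430 × (0.707 × 12) = 1094 N/mm.
663 ≤ 1094 → adequate.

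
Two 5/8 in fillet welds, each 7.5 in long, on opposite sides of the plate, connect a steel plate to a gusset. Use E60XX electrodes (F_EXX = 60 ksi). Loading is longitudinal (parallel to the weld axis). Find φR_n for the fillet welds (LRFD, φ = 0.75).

Effective throat t_e = 0.707 × 0.625 = 0.4419 in.
Total length L = 15 in; A_we = 0.4419 × 15 = 6.628 in².
F_nw = 0.6 F_EXX = 0.6 × 60 = 36 ksi.
φR_n = 0.75 × 36 × 6.628 = 179 kips.

φR_n ≈ 179 kips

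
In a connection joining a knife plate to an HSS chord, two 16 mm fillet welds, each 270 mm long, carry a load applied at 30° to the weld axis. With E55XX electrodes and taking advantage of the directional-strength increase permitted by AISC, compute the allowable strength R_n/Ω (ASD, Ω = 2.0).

R_n/Ω ≈ 1190 kN

E55XX → F_EXX = 550 MPa.
t_e = 0.707 × 16 = 11.31 mm; A_we = 11.31 × 540 = 6108 mm².
Directional factor: 1.0 + 0.5 sin^1.5(30°) = 1.177.
F_nw = 0.6 × 550 × 1.177 = 388.3 MPa.
R_n/Ω = (388.3 × 6108) / 2.0 × 10⁻³ = 1186 kN.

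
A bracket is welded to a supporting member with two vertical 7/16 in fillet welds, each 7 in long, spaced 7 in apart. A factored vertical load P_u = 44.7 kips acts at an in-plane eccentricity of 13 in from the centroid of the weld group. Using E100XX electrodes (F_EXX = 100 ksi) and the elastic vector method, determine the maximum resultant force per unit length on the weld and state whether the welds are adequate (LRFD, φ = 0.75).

Total weld length L_w = 14 in. Treat welds as unit-width lines.
Polar moment about centroid: J = 2[d³/12 + d(b/2)²] = 2[7³/12 + 7×3.5²] = 228.7 in³.
Direct shear f_v = P/L_w = 44.7 / 14 = 3.193 kip/in (vertical).
Torsion M = P·e = 44.7 × 13 = 581.1 kip·in.
Critical point at (x, y) = (3.5, 3.5) from centroid. f_tx = M·y/J = 8.894 kip/in; f_ty = M·x/J = 8.894 kip/in.
Resultant f_max = √[f_tx² + (f_v + f_ty)²] = √[8.894² + (3.193 + 8.894)²] = 15.01 kip/in.
Capacity per unit length: φr_n = 0.75 × 0.6 × 100 × (0.707 × 0.4375) = 13.92 kip/in.
15.01 > 13.92 → NOT adequate.

f_max ≈ 15 kip/in; NOT adequate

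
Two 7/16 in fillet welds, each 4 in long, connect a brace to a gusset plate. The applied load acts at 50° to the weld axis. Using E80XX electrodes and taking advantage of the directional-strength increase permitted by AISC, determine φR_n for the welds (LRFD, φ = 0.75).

E80XX → F_EXX = 80 ksi.
t_e = 0.707 × 0.4375 = 0.3093 in; A_we = 0.3093 × 8 = 2.474 in².
Directional factor: 1.0 + 0.5 sin^1.5(50°) = 1.335.
F_nw = 0.6 × 80 × 1.335 = 64.09 ksi.
φR_n = 0.75 × 64.09 × 2.474 = 118.9 kip.

φR_n ≈ 119 kip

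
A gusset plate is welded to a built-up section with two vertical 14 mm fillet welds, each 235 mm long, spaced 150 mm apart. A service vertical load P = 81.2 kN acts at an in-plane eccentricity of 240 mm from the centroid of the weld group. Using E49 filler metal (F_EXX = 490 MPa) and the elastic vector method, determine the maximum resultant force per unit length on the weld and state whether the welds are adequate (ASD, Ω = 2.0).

f_max ≈ 674 N/mm; adequate

Total weld length L_w = 470 mm. Treat welds as unit-width lines.
Polar moment about centroid: J = 2[d³/12 + d(b/2)²] = 2[235³/12 + 235×75²] = 4807000 mm³.
Direct shear f_v = P/L_w = 81.2×10³ / 470 = 172.8 N/mm (vertical).
Torsion M = P·e = 81.2×10³ × 240 = 19488000 N·mm.
Critical point at (x, y) = (75, 117.5) from centroid. f_tx = M·y/J = 476.4 N/mm; f_ty = M·x/J = 304.1 N/mm.
Resultant f_max = √[f_tx² + (f_v + f_ty)²] = √[476.4² + (172.8 + 304.1)²] = 674 N/mm.
Capacity per unit length: r_n/Ω = (1/2.0) × 0.6 × 490 × (0.707 × 14) = 1455 N/mm.
674 ≤ 1455 → adequate.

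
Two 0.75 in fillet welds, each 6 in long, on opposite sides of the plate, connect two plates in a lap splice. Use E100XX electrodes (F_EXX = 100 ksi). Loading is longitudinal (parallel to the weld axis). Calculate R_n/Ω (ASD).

R_n/Ω ≈ 191 kips

Effective throat t_e = 0.707 × 0.75 = 0.5302 in.
Total length L = 12 in; A_we = 0.5302 × 12 = 6.363 in².
F_nw = 0.6 F_EXX = 0.6 × 100 = 60 ksi.
R_n = 60 × 6.363 = 381.8 kips; R_n/Ω = 381.8/2.0 = 190.9 kips.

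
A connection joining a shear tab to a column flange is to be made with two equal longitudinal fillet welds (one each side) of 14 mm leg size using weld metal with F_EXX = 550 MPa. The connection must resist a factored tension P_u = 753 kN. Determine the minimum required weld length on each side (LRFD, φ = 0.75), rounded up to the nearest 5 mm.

L = 155 mm on each side

Throat t_e = 0.707 × 14 = 9.898 mm.
φr_n = 0.75 × 0.6 × 550 × 9.898 × 10⁻³ = 2.45 kN/mm.
L_req = P_u / φr_n = 753 / 2.45 = 307.4 mm total.
Per side: 307.4 / 2 = 153.7 mm.
Round up → use L = 155 mm on each side.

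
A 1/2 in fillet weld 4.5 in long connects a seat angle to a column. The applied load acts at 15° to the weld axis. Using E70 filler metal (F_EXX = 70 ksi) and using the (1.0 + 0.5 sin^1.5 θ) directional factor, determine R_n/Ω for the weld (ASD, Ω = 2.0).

t_e = 0.707 × 0.5 = 0.3535 in; A_we = 0.3535 × 4.5 = 1.591 in².
Directional factor: 1.0 + 0.5 sin^1.5(15°) = 1.066.
F_nw = 0.6 × 70 × 1.066 = 44.77 ksi.
R_n/Ω = (44.77 × 1.591) / 2.0 = 35.61 kip.

R_n/Ω ≈ 35.6 kip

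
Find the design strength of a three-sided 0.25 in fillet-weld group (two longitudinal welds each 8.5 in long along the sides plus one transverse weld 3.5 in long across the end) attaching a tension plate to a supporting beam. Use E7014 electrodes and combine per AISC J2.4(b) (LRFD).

φR_n ≈ 114 kips

E70XX → F_EXX = 70 ksi.
t_e = 0.707 × 0.25 = 0.1767 in.
R_nwl = 0.6 × 70 × 0.1767 × 17 = 126.2 kips (longitudinal, 2 welds).
R_nwt = 0.6 × 70 × 0.1767 × 3.5 = 25.98 kips (transverse, base value).
(i) R_nwl + R_nwt = 152.2 kips; (ii) 0.85 R_nwl + 1.5 R_nwt = 146.2 kips.
R_n = max = 152.2 kips [governs: (i)]; φR_n = 114.1 kips.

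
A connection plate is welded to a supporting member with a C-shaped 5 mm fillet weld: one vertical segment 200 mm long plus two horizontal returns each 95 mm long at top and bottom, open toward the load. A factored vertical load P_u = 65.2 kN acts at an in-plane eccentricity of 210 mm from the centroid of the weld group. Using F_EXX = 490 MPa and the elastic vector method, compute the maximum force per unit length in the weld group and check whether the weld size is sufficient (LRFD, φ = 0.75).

f_max ≈ 687 N/mm; adequate

Total weld length L_w = 390 mm. Treat welds as unit-width lines.
Centroid: x̄ = 2×95×47.5 / 390 = 23.14 mm from the vertical weld.
Polar moment about centroid: J = I_x + I_y = [200³/12 + 2×95×100²] + [200×23.14² + 2(95³/12 + 95×24.36²)] = 2929000 mm³.
Direct shear f_v = P/L_w = 65.2×10³ / 390 = 167.2 N/mm (vertical).
Torsion M = P·e = 65.2×10³ × 210 = 13692000 N·mm.
Critical point at (x, y) = (71.86, 100) from centroid. f_tx = M·y/J = 467.4 N/mm; f_ty = M·x/J = 335.9 N/mm.
Resultant f_max = √[f_tx² + (f_v + f_ty)²] = √[467.4² + (167.2 + 335.9)²] = 686.7 N/mm.
Capacity per unit length: φr_n = 0.75 × 0.6 × 490 × (0.707 × 5) = 779.5 N/mm.
686.7 ≤ 779.5 → adequate.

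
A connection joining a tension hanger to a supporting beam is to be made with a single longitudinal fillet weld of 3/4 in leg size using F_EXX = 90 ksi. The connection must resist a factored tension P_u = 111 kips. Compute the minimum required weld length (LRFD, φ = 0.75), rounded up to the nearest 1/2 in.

L = 5.5 in

Throat t_e = 0.707 × 0.75 = 0.5302 in.
φr_n = 0.75 × 0.6 × 90 × 0.5302 = 21.48 kips/in.
L_req = P_u / φr_n = 111 / 21.48 = 5.169 in total.
Round up → use L = 5.5 in.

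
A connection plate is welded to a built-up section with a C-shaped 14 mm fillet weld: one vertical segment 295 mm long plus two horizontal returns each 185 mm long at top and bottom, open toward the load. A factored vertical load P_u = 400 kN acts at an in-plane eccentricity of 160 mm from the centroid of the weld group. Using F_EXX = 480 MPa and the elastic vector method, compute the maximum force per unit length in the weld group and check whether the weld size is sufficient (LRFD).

f_max ≈ 1480 N/mm; adequate

Total weld length L_w = 665 mm. Treat welds as unit-width lines.
Centroid: x̄ = 2×185×92.5 / 665 = 51.47 mm from the vertical weld.
Polar moment about centroid: J = I_x + I_y = [295³/12 + 2×185×147.5²] + [295×51.47² + 2(185³/12 + 185×41.03²)] = 12650000 mm³.
Direct shear f_v = P/L_w = 400×10³ / 665 = 601.5 N/mm (vertical).
Torsion M = P·e = 400×10³ × 160 = 64000000 N·mm.
Critical point at (x, y) = (133.5, 147.5) from centroid. f_tx = M·y/J = 746.3 N/mm; f_ty = M·x/J = 675.6 N/mm.
Resultant f_max = √[f_tx² + (f_v + f_ty)²] = √[746.3² + (601.5 + 675.6)²] = 1479 N/mm.
Capacity per unit length: φr_n = 0.75 × 0.6 × 480 × (0.707 × 14) = 2138 N/mm.
1479 ≤ 2138 → adequate.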